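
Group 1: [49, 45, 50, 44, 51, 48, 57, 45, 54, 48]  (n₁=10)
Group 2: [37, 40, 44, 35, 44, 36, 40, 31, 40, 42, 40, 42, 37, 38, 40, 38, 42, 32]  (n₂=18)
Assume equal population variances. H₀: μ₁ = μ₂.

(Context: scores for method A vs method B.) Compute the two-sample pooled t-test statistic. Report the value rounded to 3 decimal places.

test statistic = 6.828

x̄₁=49.100, s₁=4.122, n₁=10
x̄₂=38.778, s₂=3.671, n₂=18
s_p² = [9·4.122² + 17·3.671²]/26 = 14.6927
SE = √(s_p²·(1/10+1/18)) = 1.5118
t = (49.100−38.778)/1.5118 = 6.8278
df = 26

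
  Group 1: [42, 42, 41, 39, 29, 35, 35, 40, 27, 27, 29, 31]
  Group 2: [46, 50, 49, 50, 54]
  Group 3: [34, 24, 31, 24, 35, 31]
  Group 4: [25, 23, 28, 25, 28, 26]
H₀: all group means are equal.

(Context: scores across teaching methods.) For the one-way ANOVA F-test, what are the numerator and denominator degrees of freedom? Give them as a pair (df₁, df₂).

degrees of freedom = [3, 25]

k = 4 groups, N = 29 total
df = (k−1, N−k) = (4−1, 29−4) = (3, 25)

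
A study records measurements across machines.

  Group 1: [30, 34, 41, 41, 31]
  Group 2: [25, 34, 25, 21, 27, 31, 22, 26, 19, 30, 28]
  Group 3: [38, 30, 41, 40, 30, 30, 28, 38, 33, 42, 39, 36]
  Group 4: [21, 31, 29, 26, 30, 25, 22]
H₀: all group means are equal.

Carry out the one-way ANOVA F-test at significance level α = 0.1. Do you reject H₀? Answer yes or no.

Group means [35.40, 26.18, 35.42, 26.29], grand mean 30.686
SSB = Σnᵢ(x̄ᵢ−x̄)² = 738.361; SSW = ΣΣ(x−x̄ᵢ)² = 677.182
MSB = 738.361/3 = 246.1204; MSW = 677.182/31 = 21.8446
F = MSB/MSW = 11.2669
df = (3, 31)
p-value (upper-tail) = 0.00004
At α=0.1: p < α → reject H₀

reject H₀: yes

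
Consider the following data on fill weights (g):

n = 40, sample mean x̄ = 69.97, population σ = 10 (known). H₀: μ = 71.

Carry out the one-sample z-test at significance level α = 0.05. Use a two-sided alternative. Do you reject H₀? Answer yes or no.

SE = σ/√n = 10/√40 = 1.5811
z = (x̄−μ₀)/SE = (69.97−71)/1.5811 = -0.6514
p-value (two-sided) = 0.51477
At α=0.05: p ≥ α → fail to reject H₀

reject H₀: no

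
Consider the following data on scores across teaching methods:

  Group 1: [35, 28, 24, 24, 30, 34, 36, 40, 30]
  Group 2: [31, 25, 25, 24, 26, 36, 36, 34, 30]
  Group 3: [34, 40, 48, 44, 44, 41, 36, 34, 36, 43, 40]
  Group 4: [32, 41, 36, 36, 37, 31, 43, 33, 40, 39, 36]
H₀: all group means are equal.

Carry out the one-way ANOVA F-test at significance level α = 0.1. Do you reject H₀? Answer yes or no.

reject H₀: yes

Group means [31.22, 29.67, 40.00, 36.73], grand mean 34.800
SSB = Σnᵢ(x̄ᵢ−x̄)² = 690.663; SSW = ΣΣ(x−x̄ᵢ)² = 783.737
MSB = 690.663/3 = 230.2209; MSW = 783.737/36 = 21.7705
F = MSB/MSW = 10.5749
df = (3, 36)
p-value (upper-tail) = 0.00004
At α=0.1: p < α → reject H₀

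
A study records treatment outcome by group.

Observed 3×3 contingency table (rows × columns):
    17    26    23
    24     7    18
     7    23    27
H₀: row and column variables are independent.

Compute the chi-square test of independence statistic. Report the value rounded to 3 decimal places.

Row totals [66, 49, 57], col totals [48, 56, 68], n=172
χ² = (17−18.42)²/18.42 + (26−21.49)²/21.49 + (23−26.09)²/26.09 + (24−13.67)²/13.67 + (7−15.95)²/15.95 + (18−19.37)²/19.37 + (7−15.91)²/15.91 + (23−18.56)²/18.56 + (27−22.53)²/22.53 = 21.2774
df = 4

test statistic = 21.277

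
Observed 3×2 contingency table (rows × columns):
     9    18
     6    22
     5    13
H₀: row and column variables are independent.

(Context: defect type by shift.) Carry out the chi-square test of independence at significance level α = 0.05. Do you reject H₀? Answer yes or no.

Row totals [27, 28, 18], col totals [20, 53], n=73
χ² = (9−7.40)²/7.40 + (18−19.60)²/19.60 + (6−7.67)²/7.67 + (22−20.33)²/20.33 + (5−4.93)²/4.93 + (13−13.07)²/13.07 = 0.9811
df = 2
p-value (upper-tail) = 0.61229
At α=0.05: p ≥ α → fail to reject H₀

reject H₀: no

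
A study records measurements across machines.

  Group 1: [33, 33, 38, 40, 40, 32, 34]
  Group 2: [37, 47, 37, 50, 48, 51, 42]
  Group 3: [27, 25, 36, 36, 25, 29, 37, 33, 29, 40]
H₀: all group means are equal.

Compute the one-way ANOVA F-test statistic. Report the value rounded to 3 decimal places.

Group means [35.71, 44.57, 31.70], grand mean 36.625
SSB = Σnᵢ(x̄ᵢ−x̄)² = 690.382; SSW = ΣΣ(x−x̄ᵢ)² = 545.243
MSB = 690.382/2 = 345.1911; MSW = 545.243/21 = 25.9639
F = MSB/MSW = 13.2950
df = (2, 21)

test statistic = 13.295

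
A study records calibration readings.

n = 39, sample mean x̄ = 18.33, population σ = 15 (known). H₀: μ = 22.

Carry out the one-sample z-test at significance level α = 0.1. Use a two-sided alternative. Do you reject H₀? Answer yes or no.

reject H₀: no

SE = σ/√n = 15/√39 = 2.4019
z = (x̄−μ₀)/SE = (18.33−22)/2.4019 = -1.5279
p-value (two-sided) = 0.12653
At α=0.1: p ≥ α → fail to reject H₀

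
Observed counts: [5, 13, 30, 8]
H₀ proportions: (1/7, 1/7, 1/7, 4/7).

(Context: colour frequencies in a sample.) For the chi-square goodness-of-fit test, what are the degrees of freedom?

degrees of freedom = 3

df = k − 1 = 4 − 1 = 3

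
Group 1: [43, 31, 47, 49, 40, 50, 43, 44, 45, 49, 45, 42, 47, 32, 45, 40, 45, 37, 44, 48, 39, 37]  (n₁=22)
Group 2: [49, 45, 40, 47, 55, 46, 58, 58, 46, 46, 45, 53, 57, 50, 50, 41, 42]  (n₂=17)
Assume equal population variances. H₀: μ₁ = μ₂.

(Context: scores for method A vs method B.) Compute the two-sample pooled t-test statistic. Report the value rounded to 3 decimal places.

x̄₁=42.818, s₁=5.197, n₁=22
x̄₂=48.706, s₂=5.785, n₂=17
s_p² = [21·5.197² + 16·5.785²]/37 = 29.8055
SE = √(s_p²·(1/22+1/17)) = 1.7630
t = (42.818−48.706)/1.7630 = -3.3397
df = 37

test statistic = -3.340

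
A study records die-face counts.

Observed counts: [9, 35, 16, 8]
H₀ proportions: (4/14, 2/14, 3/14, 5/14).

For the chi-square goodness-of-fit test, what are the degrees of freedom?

df = k − 1 = 4 − 1 = 3

degrees of freedom = 3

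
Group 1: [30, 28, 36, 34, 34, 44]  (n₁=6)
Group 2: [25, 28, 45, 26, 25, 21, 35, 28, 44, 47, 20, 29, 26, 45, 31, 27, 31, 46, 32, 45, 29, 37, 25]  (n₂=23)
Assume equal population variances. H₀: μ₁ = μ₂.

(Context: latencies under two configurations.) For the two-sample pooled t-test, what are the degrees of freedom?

df = n₁ + n₂ − 2 = 6 + 23 − 2 = 27

degrees of freedom = 27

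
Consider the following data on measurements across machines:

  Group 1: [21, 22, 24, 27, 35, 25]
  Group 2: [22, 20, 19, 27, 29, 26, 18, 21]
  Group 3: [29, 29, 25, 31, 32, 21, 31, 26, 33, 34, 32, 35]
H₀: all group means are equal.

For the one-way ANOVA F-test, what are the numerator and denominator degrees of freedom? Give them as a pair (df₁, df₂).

k = 3 groups, N = 26 total
df = (k−1, N−k) = (3−1, 26−3) = (2, 23)

degrees of freedom = [2, 23]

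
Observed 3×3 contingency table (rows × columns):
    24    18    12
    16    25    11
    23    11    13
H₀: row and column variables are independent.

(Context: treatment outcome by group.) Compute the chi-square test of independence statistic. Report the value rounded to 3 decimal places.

test statistic = 7.049

Row totals [54, 52, 47], col totals [63, 54, 36], n=153
χ² = (24−22.24)²/22.24 + (18−19.06)²/19.06 + (12−12.71)²/12.71 + (16−21.41)²/21.41 + (25−18.35)²/18.35 + (11−12.24)²/12.24 + (23−19.35)²/19.35 + (11−16.59)²/16.59 + (13−11.06)²/11.06 = 7.0486
df = 4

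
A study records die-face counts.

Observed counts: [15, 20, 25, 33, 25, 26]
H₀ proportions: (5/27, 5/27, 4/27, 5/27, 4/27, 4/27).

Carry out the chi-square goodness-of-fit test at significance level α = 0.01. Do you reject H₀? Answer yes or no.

n = 144; E_i = n·p_i = [26.67, 26.67, 21.33, 26.67, 21.33, 21.33]
χ² = (15−26.67)²/26.67 + (20−26.67)²/26.67 + (25−21.33)²/21.33 + (33−26.67)²/26.67 + (25−21.33)²/21.33 + (26−21.33)²/21.33 = 10.5563
df = 5
p-value (upper-tail) = 0.06092
At α=0.01: p ≥ α → fail to reject H₀

reject H₀: no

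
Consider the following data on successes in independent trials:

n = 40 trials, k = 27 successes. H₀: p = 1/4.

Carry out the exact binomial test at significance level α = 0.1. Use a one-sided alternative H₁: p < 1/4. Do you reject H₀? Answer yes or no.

Exact binomial: n=40, k=27, p₀=1/4=0.2500
P(X≤27) from Σ C(n,i)·p₀^i·(1−p₀)^(n−i)
p-value (one-sided, H₁ less) = 1.00000
At α=0.1: p ≥ α → fail to reject H₀

reject H₀: no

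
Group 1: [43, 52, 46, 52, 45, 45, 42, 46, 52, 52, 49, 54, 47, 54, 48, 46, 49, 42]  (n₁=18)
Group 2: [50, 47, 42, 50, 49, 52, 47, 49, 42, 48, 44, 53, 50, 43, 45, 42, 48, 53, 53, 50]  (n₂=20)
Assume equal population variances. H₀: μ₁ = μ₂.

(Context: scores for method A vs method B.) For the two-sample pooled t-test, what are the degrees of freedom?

df = n₁ + n₂ − 2 = 18 + 20 − 2 = 36

degrees of freedom = 36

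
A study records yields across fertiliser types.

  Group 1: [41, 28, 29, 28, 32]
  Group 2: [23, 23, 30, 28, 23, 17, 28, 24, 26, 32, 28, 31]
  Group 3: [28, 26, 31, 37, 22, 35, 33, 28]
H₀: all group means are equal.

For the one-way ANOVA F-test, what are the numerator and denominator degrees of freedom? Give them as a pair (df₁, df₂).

degrees of freedom = [2, 22]

k = 3 groups, N = 25 total
df = (k−1, N−k) = (3−1, 25−3) = (2, 22)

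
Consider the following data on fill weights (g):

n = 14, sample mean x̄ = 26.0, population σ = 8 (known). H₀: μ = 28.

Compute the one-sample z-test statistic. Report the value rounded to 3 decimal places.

test statistic = -0.935

SE = σ/√n = 8/√14 = 2.1381
z = (x̄−μ₀)/SE = (26.0−28)/2.1381 = -0.9354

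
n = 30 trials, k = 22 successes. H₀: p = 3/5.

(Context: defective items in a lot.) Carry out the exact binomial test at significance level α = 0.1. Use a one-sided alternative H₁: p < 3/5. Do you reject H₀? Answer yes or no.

Exact binomial: n=30, k=22, p₀=3/5=0.6000
P(X≤22) from Σ C(n,i)·p₀^i·(1−p₀)^(n−i)
p-value (one-sided, H₁ less) = 0.95648
At α=0.1: p ≥ α → fail to reject H₀

reject H₀: no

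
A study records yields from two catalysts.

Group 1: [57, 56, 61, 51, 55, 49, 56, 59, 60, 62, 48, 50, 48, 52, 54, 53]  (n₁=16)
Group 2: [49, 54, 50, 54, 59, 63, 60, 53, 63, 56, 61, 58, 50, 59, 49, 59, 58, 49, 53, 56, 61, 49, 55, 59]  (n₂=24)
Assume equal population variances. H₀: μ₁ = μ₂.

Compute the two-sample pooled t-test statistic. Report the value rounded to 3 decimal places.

test statistic = -0.849

x̄₁=54.438, s₁=4.589, n₁=16
x̄₂=55.708, s₂=4.667, n₂=24
s_p² = [15·4.589² + 23·4.667²]/38 = 21.4973
SE = √(s_p²·(1/16+1/24)) = 1.4964
t = (54.438−55.708)/1.4964 = -0.8492
df = 38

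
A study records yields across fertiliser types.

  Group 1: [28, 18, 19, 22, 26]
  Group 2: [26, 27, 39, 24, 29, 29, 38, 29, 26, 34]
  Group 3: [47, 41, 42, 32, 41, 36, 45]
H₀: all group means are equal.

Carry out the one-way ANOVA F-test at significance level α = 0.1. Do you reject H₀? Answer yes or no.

Group means [22.60, 30.10, 40.57], grand mean 31.727
SSB = Σnᵢ(x̄ᵢ−x̄)² = 990.549; SSW = ΣΣ(x−x̄ᵢ)² = 473.814
MSB = 990.549/2 = 495.2747; MSW = 473.814/19 = 24.9376
F = MSB/MSW = 19.8606
df = (2, 19)
p-value (upper-tail) = 0.00002
At α=0.1: p < α → reject H₀

reject H₀: yes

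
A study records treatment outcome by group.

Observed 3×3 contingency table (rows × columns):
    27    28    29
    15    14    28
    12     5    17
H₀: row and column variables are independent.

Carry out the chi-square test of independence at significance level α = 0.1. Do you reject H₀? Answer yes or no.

reject H₀: no

Row totals [84, 57, 34], col totals [54, 47, 74], n=175
χ² = (27−25.92)²/25.92 + (28−22.56)²/22.56 + (29−35.52)²/35.52 + (15−17.59)²/17.59 + (14−15.31)²/15.31 + (28−24.10)²/24.10 + (12−10.49)²/10.49 + (5−9.13)²/9.13 + (17−14.38)²/14.38 = 6.2412
df = 4
p-value (upper-tail) = 0.18185
At α=0.1: p ≥ α → fail to reject H₀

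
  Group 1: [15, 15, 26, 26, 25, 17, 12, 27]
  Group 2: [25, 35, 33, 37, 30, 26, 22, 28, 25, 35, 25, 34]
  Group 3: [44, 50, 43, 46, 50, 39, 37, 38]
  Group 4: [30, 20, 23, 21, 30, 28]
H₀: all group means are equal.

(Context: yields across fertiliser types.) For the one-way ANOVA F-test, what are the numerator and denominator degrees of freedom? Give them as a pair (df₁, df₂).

k = 4 groups, N = 34 total
df = (k−1, N−k) = (4−1, 34−4) = (3, 30)

degrees of freedom = [3, 30]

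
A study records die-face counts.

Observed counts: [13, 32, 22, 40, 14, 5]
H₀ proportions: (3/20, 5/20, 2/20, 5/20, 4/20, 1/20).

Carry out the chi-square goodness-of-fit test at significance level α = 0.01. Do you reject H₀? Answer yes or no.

n = 126; E_i = n·p_i = [18.90, 31.50, 12.60, 31.50, 25.20, 6.30]
χ² = (13−18.90)²/18.90 + (32−31.50)²/31.50 + (22−12.60)²/12.60 + (40−31.50)²/31.50 + (14−25.20)²/25.20 + (5−6.30)²/6.30 = 16.4021
df = 5
p-value (upper-tail) = 0.00579
At α=0.01: p < α → reject H₀

reject H₀: yes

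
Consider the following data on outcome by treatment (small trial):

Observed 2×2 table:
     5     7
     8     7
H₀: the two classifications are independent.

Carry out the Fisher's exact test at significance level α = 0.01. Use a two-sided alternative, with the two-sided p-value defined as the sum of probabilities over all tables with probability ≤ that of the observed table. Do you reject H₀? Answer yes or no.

reject H₀: no

Margins: r₁=12, r₂=15, c₁=13, c₂=14, n=27
p_obs = C(12,5)·C(15,8)/C(27,13); sum pmf over tables with pmf ≤ p_obs
p-value (two-sided) = 0.70357
At α=0.01: p ≥ α → fail to reject H₀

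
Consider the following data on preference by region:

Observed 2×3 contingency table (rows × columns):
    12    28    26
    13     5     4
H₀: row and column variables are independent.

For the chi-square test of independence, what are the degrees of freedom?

df = (r−1)(c−1) = (2−1)·(3−1) = 2

degrees of freedom = 2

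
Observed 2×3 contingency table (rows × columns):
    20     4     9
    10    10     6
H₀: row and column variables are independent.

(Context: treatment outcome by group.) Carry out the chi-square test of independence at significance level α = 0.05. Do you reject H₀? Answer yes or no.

Row totals [33, 26], col totals [30, 14, 15], n=59
χ² = (20−16.78)²/16.78 + (4−7.83)²/7.83 + (9−8.39)²/8.39 + (10−13.22)²/13.22 + (10−6.17)²/6.17 + (6−6.61)²/6.61 = 5.7553
df = 2
p-value (upper-tail) = 0.05627
At α=0.05: p ≥ α → fail to reject H₀

reject H₀: no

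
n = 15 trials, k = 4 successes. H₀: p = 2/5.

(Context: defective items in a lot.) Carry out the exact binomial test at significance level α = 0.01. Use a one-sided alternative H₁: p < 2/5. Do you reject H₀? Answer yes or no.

reject H₀: no

Exact binomial: n=15, k=4, p₀=2/5=0.4000
P(X≤4) from Σ C(n,i)·p₀^i·(1−p₀)^(n−i)
p-value (one-sided, H₁ less) = 0.21728
At α=0.01: p ≥ α → fail to reject H₀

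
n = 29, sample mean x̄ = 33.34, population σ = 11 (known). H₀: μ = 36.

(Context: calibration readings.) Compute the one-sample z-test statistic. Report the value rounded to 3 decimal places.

SE = σ/√n = 11/√29 = 2.0426
z = (x̄−μ₀)/SE = (33.34−36)/2.0426 = -1.3022

test statistic = -1.302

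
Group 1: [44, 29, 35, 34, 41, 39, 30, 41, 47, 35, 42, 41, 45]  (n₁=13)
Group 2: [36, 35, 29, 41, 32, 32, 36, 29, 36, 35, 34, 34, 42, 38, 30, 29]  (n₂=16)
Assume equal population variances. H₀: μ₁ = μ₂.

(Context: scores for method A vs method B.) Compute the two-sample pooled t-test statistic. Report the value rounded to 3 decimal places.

test statistic = 2.475

x̄₁=38.692, s₁=5.648, n₁=13
x̄₂=34.250, s₂=4.008, n₂=16
s_p² = [12·5.648² + 15·4.008²]/27 = 23.1026
SE = √(s_p²·(1/13+1/16)) = 1.7947
t = (38.692−34.250)/1.7947 = 2.4752
df = 27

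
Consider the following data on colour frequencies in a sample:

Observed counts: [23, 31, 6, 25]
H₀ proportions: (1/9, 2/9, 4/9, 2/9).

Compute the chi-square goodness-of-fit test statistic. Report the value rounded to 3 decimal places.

n = 85; E_i = n·p_i = [9.44, 18.89, 37.78, 18.89]
χ² = (23−9.44)²/9.44 + (31−18.89)²/18.89 + (6−37.78)²/37.78 + (25−18.89)²/18.89 = 55.9294
df = 3

test statistic = 55.929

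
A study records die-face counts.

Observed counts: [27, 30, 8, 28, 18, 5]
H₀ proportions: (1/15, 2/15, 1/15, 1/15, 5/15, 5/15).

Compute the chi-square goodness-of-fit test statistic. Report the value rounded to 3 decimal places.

n = 116; E_i = n·p_i = [7.73, 15.47, 7.73, 7.73, 38.67, 38.67]
χ² = (27−7.73)²/7.73 + (30−15.47)²/15.47 + (8−7.73)²/7.73 + (28−7.73)²/7.73 + (18−38.67)²/38.67 + (5−38.67)²/38.67 = 155.1379
df = 5

test statistic = 155.138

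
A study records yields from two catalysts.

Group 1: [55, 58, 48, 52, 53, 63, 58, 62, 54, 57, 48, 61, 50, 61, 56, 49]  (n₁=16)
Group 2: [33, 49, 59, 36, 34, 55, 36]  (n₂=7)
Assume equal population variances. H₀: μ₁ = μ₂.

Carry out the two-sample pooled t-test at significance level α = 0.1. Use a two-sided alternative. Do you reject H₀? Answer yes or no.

reject H₀: yes

x̄₁=55.312, s₁=5.029, n₁=16
x̄₂=43.143, s₂=10.915, n₂=7
s_p² = [15·5.029² + 6·10.915²]/21 = 52.1093
SE = √(s_p²·(1/16+1/7)) = 3.2712
t = (55.312−43.143)/3.2712 = 3.7202
df = 21
p-value (two-sided) = 0.00127
At α=0.1: p < α → reject H₀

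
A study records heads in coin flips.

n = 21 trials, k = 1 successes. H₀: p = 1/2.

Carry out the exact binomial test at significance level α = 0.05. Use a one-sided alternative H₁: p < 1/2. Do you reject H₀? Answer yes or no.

reject H₀: yes

Exact binomial: n=21, k=1, p₀=1/2=0.5000
P(X≤1) from Σ C(n,i)·p₀^i·(1−p₀)^(n−i)
p-value (one-sided, H₁ less) = 0.00001
At α=0.05: p < α → reject H₀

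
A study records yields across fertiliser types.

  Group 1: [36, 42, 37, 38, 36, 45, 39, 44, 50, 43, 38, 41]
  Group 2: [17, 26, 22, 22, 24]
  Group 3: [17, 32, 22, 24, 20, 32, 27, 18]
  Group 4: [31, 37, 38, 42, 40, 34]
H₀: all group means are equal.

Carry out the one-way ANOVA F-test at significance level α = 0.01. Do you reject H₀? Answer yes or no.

reject H₀: yes

Group means [40.75, 22.20, 24.00, 37.00], grand mean 32.710
SSB = Σnᵢ(x̄ᵢ−x̄)² = 2045.337; SSW = ΣΣ(x−x̄ᵢ)² = 565.050
MSB = 2045.337/3 = 681.7790; MSW = 565.050/27 = 20.9278
F = MSB/MSW = 32.5777
df = (3, 27)
p-value (upper-tail) = 0.00000
At α=0.01: p < α → reject H₀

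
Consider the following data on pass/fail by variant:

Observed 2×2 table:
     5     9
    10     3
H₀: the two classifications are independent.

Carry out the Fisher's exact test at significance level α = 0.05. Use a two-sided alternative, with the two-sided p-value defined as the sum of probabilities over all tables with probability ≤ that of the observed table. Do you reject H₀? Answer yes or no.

reject H₀: no

Margins: r₁=14, r₂=13, c₁=15, c₂=12, n=27
p_obs = C(14,5)·C(13,10)/C(27,15); sum pmf over tables with pmf ≤ p_obs
p-value (two-sided) = 0.05424
At α=0.05: p ≥ α → fail to reject H₀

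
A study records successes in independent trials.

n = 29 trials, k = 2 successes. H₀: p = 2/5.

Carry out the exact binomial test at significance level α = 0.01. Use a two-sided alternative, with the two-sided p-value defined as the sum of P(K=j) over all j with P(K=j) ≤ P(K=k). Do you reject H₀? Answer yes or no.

Exact binomial: n=29, k=2, p₀=2/5=0.4000
P(X=j) = C(n,j)·p₀^j·(1−p₀)^(n−j); p = Σ P(X=j) over j with P(X=j) ≤ P(X=2)
p-value (two-sided) = 0.00009
At α=0.01: p < α → reject H₀

reject H₀: yes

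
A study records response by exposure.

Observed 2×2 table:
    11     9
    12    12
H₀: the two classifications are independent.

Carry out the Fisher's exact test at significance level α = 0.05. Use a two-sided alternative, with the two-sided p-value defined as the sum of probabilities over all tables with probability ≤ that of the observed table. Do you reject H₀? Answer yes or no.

reject H₀: no

Margins: r₁=20, r₂=24, c₁=23, c₂=21, n=44
p_obs = C(20,11)·C(24,12)/C(44,23); sum pmf over tables with pmf ≤ p_obs
p-value (two-sided) = 0.77086
At α=0.05: p ≥ α → fail to reject H₀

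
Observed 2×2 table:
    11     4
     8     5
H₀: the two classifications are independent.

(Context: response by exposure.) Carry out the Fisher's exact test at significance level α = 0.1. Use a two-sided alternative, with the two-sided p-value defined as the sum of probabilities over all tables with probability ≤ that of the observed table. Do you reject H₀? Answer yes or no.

reject H₀: no

Margins: r₁=15, r₂=13, c₁=19, c₂=9, n=28
p_obs = C(15,11)·C(13,8)/C(28,19); sum pmf over tables with pmf ≤ p_obs
p-value (two-sided) = 0.68913
At α=0.1: p ≥ α → fail to reject H₀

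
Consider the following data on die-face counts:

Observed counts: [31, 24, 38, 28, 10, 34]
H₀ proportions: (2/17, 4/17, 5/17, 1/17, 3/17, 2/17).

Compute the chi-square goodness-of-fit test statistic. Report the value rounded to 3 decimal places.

n = 165; E_i = n·p_i = [19.41, 38.82, 48.53, 9.71, 29.12, 19.41]
χ² = (31−19.41)²/19.41 + (24−38.82)²/38.82 + (38−48.53)²/48.53 + (28−9.71)²/9.71 + (10−29.12)²/29.12 + (34−19.41)²/19.41 = 72.8592
df = 5

test statistic = 72.859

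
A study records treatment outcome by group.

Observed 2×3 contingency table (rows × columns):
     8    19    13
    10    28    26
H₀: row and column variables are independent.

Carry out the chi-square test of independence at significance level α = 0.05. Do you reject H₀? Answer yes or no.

Row totals [40, 64], col totals [18, 47, 39], n=104
χ² = (8−6.92)²/6.92 + (19−18.08)²/18.08 + (13−15.00)²/15.00 + (10−11.08)²/11.08 + (28−28.92)²/28.92 + (26−24.00)²/24.00 = 0.7822
df = 2
p-value (upper-tail) = 0.67633
At α=0.05: p ≥ α → fail to reject H₀

reject H₀: no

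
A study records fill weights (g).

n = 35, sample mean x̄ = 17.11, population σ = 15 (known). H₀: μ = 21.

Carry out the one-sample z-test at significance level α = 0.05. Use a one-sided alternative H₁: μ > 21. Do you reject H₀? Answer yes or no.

SE = σ/√n = 15/√35 = 2.5355
z = (x̄−μ₀)/SE = (17.11−21)/2.5355 = -1.5342
p-value (one-sided, H₁ greater) = 0.93751
At α=0.05: p ≥ α → fail to reject H₀

reject H₀: no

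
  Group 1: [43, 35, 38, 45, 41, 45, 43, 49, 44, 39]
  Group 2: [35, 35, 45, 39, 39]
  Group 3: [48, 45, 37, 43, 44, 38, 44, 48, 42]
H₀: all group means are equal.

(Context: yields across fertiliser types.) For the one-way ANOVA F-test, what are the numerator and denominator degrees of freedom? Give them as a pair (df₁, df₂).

degrees of freedom = [2, 21]

k = 3 groups, N = 24 total
df = (k−1, N−k) = (3−1, 24−3) = (2, 21)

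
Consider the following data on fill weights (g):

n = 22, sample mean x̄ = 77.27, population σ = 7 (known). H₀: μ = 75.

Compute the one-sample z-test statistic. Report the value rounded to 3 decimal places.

SE = σ/√n = 7/√22 = 1.4924
z = (x̄−μ₀)/SE = (77.27−75)/1.4924 = 1.5210

test statistic = 1.521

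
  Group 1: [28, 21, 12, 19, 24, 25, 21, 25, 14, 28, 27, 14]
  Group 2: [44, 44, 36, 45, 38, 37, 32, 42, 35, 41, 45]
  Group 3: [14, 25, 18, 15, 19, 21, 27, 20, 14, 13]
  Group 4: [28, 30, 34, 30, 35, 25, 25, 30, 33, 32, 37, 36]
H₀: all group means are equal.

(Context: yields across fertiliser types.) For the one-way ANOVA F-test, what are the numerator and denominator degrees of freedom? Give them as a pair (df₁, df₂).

k = 4 groups, N = 45 total
df = (k−1, N−k) = (4−1, 45−4) = (3, 41)

degrees of freedom = [3, 41]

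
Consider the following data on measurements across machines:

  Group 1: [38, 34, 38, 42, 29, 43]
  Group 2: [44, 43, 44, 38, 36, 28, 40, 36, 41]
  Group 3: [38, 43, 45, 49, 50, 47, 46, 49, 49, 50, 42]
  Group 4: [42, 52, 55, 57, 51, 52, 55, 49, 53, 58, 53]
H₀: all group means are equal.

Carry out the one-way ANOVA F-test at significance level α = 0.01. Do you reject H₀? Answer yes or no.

reject H₀: yes

Group means [37.33, 38.89, 46.18, 52.45], grand mean 44.838
SSB = Σnᵢ(x̄ᵢ−x̄)² = 1314.441; SSW = ΣΣ(x−x̄ᵢ)² = 684.586
MSB = 1314.441/3 = 438.1471; MSW = 684.586/33 = 20.7450
F = MSB/MSW = 21.1206
df = (3, 33)
p-value (upper-tail) = 0.00000
At α=0.01: p < α → reject H₀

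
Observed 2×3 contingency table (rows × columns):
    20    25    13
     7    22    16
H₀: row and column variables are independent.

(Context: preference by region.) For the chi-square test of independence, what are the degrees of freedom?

degrees of freedom = 2

df = (r−1)(c−1) = (2−1)·(3−1) = 2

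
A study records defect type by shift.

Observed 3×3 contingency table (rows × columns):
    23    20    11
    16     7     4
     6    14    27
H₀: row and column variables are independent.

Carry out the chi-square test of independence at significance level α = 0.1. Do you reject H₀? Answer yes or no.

Row totals [54, 27, 47], col totals [45, 41, 42], n=128
χ² = (23−18.98)²/18.98 + (20−17.30)²/17.30 + (11−17.72)²/17.72 + (16−9.49)²/9.49 + (7−8.65)²/8.65 + (4−8.86)²/8.86 + (6−16.52)²/16.52 + (14−15.05)²/15.05 + (27−15.42)²/15.42 = 26.7293
df = 4
p-value (upper-tail) = 0.00002
At α=0.1: p < α → reject H₀

reject H₀: yes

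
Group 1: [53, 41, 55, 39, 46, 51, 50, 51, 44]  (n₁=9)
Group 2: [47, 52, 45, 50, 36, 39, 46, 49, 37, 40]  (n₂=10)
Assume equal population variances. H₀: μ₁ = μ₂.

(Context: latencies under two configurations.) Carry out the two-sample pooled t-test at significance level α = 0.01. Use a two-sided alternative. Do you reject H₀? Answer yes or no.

reject H₀: no

x̄₁=47.778, s₁=5.540, n₁=9
x̄₂=44.100, s₂=5.705, n₂=10
s_p² = [8·5.540² + 9·5.705²]/17 = 31.6739
SE = √(s_p²·(1/9+1/10)) = 2.5859
t = (47.778−44.100)/2.5859 = 1.4223
df = 17
p-value (two-sided) = 0.17304
At α=0.01: p ≥ α → fail to reject H₀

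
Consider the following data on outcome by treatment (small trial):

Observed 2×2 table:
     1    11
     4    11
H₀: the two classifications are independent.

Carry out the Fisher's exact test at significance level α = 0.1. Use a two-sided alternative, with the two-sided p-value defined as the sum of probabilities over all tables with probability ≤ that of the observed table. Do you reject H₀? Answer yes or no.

Margins: r₁=12, r₂=15, c₁=5, c₂=22, n=27
p_obs = C(12,1)·C(15,4)/C(27,5); sum pmf over tables with pmf ≤ p_obs
p-value (two-sided) = 0.34188
At α=0.1: p ≥ α → fail to reject H₀

reject H₀: no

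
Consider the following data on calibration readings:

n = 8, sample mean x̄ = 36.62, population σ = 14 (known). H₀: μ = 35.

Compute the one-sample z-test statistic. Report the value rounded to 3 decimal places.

test statistic = 0.327

SE = σ/√n = 14/√8 = 4.9497
z = (x̄−μ₀)/SE = (36.62−35)/4.9497 = 0.3273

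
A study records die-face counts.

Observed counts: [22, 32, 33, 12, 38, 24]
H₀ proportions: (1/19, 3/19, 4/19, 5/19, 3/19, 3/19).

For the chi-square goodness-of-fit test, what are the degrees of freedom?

df = k − 1 = 6 − 1 = 5

degrees of freedom = 5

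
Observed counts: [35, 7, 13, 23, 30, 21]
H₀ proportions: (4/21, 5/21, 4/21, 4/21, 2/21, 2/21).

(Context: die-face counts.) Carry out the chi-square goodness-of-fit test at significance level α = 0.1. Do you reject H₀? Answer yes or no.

n = 129; E_i = n·p_i = [24.57, 30.71, 24.57, 24.57, 12.29, 12.29]
χ² = (35−24.57)²/24.57 + (7−30.71)²/30.71 + (13−24.57)²/24.57 + (23−24.57)²/24.57 + (30−12.29)²/12.29 + (21−12.29)²/12.29 = 60.0081
df = 5
p-value (upper-tail) = 0.00000
At α=0.1: p < α → reject H₀

reject H₀: yes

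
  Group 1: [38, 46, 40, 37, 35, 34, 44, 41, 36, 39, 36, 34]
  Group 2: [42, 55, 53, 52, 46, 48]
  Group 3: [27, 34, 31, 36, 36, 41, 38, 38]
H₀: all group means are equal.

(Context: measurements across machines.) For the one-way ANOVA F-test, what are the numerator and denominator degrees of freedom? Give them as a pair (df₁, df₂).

degrees of freedom = [2, 23]

k = 3 groups, N = 26 total
df = (k−1, N−k) = (3−1, 26−3) = (2, 23)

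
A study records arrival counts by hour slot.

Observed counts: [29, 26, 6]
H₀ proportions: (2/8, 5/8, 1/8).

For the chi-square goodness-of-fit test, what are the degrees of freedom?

degrees of freedom = 2

df = k − 1 = 3 − 1 = 2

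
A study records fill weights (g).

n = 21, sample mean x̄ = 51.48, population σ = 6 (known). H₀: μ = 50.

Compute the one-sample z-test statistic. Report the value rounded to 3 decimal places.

SE = σ/√n = 6/√21 = 1.3093
z = (x̄−μ₀)/SE = (51.48−50)/1.3093 = 1.1304

test statistic = 1.130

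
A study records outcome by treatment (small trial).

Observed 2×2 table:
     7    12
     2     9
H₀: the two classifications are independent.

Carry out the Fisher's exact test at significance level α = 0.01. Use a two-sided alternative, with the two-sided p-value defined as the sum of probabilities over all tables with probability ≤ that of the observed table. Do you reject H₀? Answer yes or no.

Margins: r₁=19, r₂=11, c₁=9, c₂=21, n=30
p_obs = C(19,7)·C(11,2)/C(30,9); sum pmf over tables with pmf ≤ p_obs
p-value (two-sided) = 0.41889
At α=0.01: p ≥ α → fail to reject H₀

reject H₀: no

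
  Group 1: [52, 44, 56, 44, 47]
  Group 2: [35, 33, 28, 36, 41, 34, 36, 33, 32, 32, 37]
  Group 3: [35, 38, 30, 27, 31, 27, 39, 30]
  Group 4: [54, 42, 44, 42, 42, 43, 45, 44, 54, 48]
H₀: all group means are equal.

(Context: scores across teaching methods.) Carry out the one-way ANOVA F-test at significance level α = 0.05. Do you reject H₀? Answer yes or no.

reject H₀: yes

Group means [48.60, 34.27, 32.12, 45.80], grand mean 39.265
SSB = Σnᵢ(x̄ᵢ−x̄)² = 1544.761; SSW = ΣΣ(x−x̄ᵢ)² = 573.857
MSB = 1544.761/3 = 514.9203; MSW = 573.857/30 = 19.1286
F = MSB/MSW = 26.9189
df = (3, 30)
p-value (upper-tail) = 0.00000
At α=0.05: p < α → reject H₀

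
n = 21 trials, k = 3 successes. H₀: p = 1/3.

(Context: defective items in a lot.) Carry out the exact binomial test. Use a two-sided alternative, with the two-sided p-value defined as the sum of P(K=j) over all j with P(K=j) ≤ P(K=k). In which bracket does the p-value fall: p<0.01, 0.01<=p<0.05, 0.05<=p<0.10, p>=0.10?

Exact binomial: n=21, k=3, p₀=1/3=0.3333
P(X=j) = C(n,j)·p₀^j·(1−p₀)^(n−j); p = Σ P(X=j) over j with P(X=j) ≤ P(X=3)
p-value (two-sided) = 0.06736
→ bracket: 0.05<=p<0.10

p-value bracket: 0.05<=p<0.10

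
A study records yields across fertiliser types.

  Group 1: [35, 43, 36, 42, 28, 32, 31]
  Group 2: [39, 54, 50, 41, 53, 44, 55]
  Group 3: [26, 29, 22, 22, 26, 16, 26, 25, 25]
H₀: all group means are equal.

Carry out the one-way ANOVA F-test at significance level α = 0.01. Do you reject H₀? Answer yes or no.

Group means [35.29, 48.00, 24.11], grand mean 34.783
SSB = Σnᵢ(x̄ᵢ−x̄)² = 2249.596; SSW = ΣΣ(x−x̄ᵢ)² = 558.317
MSB = 2249.596/2 = 1124.7978; MSW = 558.317/20 = 27.9159
F = MSB/MSW = 40.2924
df = (2, 20)
p-value (upper-tail) = 0.00000
At α=0.01: p < α → reject H₀

reject H₀: yes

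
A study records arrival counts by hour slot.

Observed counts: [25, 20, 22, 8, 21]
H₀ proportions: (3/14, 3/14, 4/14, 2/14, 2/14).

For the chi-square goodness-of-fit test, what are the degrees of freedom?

df = k − 1 = 5 − 1 = 4

degrees of freedom = 4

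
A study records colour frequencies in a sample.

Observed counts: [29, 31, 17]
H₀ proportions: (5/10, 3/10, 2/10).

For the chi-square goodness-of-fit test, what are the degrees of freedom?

df = k − 1 = 3 − 1 = 2

degrees of freedom = 2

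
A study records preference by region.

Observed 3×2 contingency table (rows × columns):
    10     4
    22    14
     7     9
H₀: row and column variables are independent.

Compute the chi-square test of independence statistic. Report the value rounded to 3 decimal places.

test statistic = 2.500

Row totals [14, 36, 16], col totals [39, 27], n=66
χ² = (10−8.27)²/8.27 + (4−5.73)²/5.73 + (22−21.27)²/21.27 + (14−14.73)²/14.73 + (7−9.45)²/9.45 + (9−6.55)²/6.55 = 2.5000
df = 2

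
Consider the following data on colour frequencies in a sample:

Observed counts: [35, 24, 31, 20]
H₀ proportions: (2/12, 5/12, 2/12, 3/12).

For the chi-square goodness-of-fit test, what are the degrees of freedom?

df = k − 1 = 4 − 1 = 3

degrees of freedom = 3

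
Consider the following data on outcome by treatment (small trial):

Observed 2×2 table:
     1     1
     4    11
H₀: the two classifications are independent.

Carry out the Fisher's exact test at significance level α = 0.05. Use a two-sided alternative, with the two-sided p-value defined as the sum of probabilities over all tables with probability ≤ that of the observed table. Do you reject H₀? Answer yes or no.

Margins: r₁=2, r₂=15, c₁=5, c₂=12, n=17
p_obs = C(2,1)·C(15,4)/C(17,5); sum pmf over tables with pmf ≤ p_obs
p-value (two-sided) = 0.51471
At α=0.05: p ≥ α → fail to reject H₀

reject H₀: no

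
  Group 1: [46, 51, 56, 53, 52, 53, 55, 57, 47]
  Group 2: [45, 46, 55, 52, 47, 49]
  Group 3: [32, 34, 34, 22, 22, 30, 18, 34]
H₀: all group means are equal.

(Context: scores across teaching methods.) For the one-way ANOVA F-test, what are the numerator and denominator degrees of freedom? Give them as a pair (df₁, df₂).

degrees of freedom = [2, 20]

k = 3 groups, N = 23 total
df = (k−1, N−k) = (3−1, 23−3) = (2, 20)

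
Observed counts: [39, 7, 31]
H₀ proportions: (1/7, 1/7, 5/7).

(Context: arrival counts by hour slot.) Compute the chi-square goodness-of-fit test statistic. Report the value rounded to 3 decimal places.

test statistic = 83.200

n = 77; E_i = n·p_i = [11.00, 11.00, 55.00]
χ² = (39−11.00)²/11.00 + (7−11.00)²/11.00 + (31−55.00)²/55.00 = 83.2000
df = 2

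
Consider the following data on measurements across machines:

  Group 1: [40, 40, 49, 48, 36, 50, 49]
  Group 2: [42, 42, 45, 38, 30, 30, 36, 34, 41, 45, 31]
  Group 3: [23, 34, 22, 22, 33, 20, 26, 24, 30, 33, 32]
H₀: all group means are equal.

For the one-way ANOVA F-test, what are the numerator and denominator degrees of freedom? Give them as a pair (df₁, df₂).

k = 3 groups, N = 29 total
df = (k−1, N−k) = (3−1, 29−3) = (2, 26)

degrees of freedom = [2, 26]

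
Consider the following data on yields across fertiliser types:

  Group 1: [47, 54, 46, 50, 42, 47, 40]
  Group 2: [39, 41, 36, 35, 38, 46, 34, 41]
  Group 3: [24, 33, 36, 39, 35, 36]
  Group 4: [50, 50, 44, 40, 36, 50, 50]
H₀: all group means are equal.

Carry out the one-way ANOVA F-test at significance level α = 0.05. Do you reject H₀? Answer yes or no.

Group means [46.57, 38.75, 33.83, 45.71], grand mean 41.393
SSB = Σnᵢ(x̄ᵢ−x̄)² = 717.202; SSW = ΣΣ(x−x̄ᵢ)² = 577.476
MSB = 717.202/3 = 239.0675; MSW = 577.476/24 = 24.0615
F = MSB/MSW = 9.9357
df = (3, 24)
p-value (upper-tail) = 0.00019
At α=0.05: p < α → reject H₀

reject H₀: yes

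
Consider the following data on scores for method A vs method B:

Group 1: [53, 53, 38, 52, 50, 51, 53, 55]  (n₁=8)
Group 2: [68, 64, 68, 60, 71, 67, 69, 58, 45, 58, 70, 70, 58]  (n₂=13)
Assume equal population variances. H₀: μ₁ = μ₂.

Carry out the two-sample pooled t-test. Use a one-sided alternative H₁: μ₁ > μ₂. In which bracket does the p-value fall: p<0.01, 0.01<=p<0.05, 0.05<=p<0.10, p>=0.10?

p-value bracket: p>=0.10

x̄₁=50.625, s₁=5.317, n₁=8
x̄₂=63.538, s₂=7.468, n₂=13
s_p² = [7·5.317² + 12·7.468²]/19 = 45.6371
SE = √(s_p²·(1/8+1/13)) = 3.0357
t = (50.625−63.538)/3.0357 = -4.2539
df = 19
p-value (one-sided, H₁ greater) = 0.99979
→ bracket: p>=0.10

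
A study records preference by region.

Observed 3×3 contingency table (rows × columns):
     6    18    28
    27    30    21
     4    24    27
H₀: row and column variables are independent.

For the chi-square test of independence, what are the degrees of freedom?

degrees of freedom = 4

df = (r−1)(c−1) = (3−1)·(3−1) = 4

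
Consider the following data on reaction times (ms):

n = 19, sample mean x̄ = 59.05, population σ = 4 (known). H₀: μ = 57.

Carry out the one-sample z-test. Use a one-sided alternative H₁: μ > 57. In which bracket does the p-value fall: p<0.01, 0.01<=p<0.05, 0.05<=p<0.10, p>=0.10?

p-value bracket: 0.01<=p<0.05

SE = σ/√n = 4/√19 = 0.9177
z = (x̄−μ₀)/SE = (59.05−57)/0.9177 = 2.2339
p-value (one-sided, H₁ greater) = 0.01274
→ bracket: 0.01<=p<0.05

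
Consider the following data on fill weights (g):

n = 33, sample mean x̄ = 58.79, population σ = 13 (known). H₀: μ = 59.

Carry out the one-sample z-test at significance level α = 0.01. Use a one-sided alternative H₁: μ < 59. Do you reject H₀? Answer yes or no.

SE = σ/√n = 13/√33 = 2.2630
z = (x̄−μ₀)/SE = (58.79−59)/2.2630 = -0.0928
p-value (one-sided, H₁ less) = 0.46303
At α=0.01: p ≥ α → fail to reject H₀

reject H₀: no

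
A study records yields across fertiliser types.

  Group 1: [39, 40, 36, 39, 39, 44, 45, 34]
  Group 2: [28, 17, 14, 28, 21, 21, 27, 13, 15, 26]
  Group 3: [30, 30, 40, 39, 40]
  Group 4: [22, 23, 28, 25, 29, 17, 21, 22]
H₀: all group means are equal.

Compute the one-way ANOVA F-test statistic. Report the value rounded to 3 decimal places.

Group means [39.50, 21.00, 35.80, 23.38], grand mean 28.774
SSB = Σnᵢ(x̄ᵢ−x̄)² = 2004.744; SSW = ΣΣ(x−x̄ᵢ)² = 636.675
MSB = 2004.744/3 = 668.2481; MSW = 636.675/27 = 23.5806
F = MSB/MSW = 28.3389
df = (3, 27)

test statistic = 28.339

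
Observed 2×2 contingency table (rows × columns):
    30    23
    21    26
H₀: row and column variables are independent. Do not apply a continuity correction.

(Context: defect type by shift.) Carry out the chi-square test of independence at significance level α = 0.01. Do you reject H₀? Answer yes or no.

reject H₀: no

Row totals [53, 47], col totals [51, 49], n=100
χ² = (30−27.03)²/27.03 + (23−25.97)²/25.97 + (21−23.97)²/23.97 + (26−23.03)²/23.03 = 1.4170
df = 1
p-value (upper-tail) = 0.23390
At α=0.01: p ≥ α → fail to reject H₀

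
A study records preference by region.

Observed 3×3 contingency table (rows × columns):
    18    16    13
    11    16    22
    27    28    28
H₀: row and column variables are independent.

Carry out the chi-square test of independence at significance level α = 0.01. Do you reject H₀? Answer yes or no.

Row totals [47, 49, 83], col totals [56, 60, 63], n=179
χ² = (18−14.70)²/14.70 + (16−15.75)²/15.75 + (13−16.54)²/16.54 + (11−15.33)²/15.33 + (16−16.42)²/16.42 + (22−17.25)²/17.25 + (27−25.97)²/25.97 + (28−27.82)²/27.82 + (28−29.21)²/29.21 = 4.1381
df = 4
p-value (upper-tail) = 0.38764
At α=0.01: p ≥ α → fail to reject H₀

reject H₀: no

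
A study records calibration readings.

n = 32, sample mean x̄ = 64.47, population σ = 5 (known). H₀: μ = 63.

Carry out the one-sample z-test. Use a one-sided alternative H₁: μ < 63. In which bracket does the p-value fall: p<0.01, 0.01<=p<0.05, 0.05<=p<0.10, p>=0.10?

p-value bracket: p>=0.10

SE = σ/√n = 5/√32 = 0.8839
z = (x̄−μ₀)/SE = (64.47−63)/0.8839 = 1.6631
p-value (one-sided, H₁ less) = 0.95186
→ bracket: p>=0.10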